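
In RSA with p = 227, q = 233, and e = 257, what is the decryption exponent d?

φ(n) = (p−1)(q−1) = 226·232 = 52432.
Need d with 257·d ≡ 1 (mod 52432). Apply the extended Euclidean algorithm:
52432 = 204·257 + 4
257 = 64·4 + 1
4 = 4·1 + 0
Back-substitute:
1 = 257 − 64·4
1 = −64·52432 + 13057·257
So 257·13057 ≡ 1 (mod 52432), hence d = 13057.

13057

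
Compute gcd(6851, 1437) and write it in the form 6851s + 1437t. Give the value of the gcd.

1

Apply Euclid's algorithm to 6851 and 1437:
6851 = 4·1437 + 1103
1437 = 1·1103 + 334
1103 = 3·334 + 101
334 = 3·101 + 31
101 = 3·31 + 8
31 = 3·8 + 7
8 = 1·7 + 1
7 = 7·1 + 0
gcd(6851, 1437) = 1.
Working backward:
1 = 8 − 7
1 = −31 + 4·8
1 = 4·101 − 13·31
1 = −13·334 + 43·101
1 = 43·1103 − 142·334
1 = −142·1437 + 185·1103
1 = 185·6851 − 882·1437
So 1 = (185)·6851 + (-882)·1437.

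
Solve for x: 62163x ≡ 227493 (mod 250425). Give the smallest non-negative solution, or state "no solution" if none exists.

16436

First find gcd(62163, 250425):
250425 = 4·62163 + 1773
62163 = 35·1773 + 108
1773 = 16·108 + 45
108 = 2·45 + 18
45 = 2·18 + 9
18 = 2·9 + 0
gcd = 9 and 9 | 227493, so solutions exist. Divide through by 9: 6907x ≡ 25277 (mod 27825).
Now find 6907⁻¹ mod 27825:
27825 = 4·6907 + 197
6907 = 35·197 + 12
197 = 16·12 + 5
12 = 2·5 + 2
5 = 2·2 + 1
2 = 2·1 + 0
Back-substitute:
1 = 5 − 2·2
1 = −2·12 + 5·5
1 = 5·197 − 82·12
1 = −82·6907 + 2875·197
1 = 2875·27825 − 11582·6907
So 6907·(-11582) ≡ 1 (mod 27825), i.e. 6907⁻¹ ≡ 16243.
Then x ≡ 16243·25277 ≡ 16436 (mod 27825); the smallest non-negative solution is x = 16436.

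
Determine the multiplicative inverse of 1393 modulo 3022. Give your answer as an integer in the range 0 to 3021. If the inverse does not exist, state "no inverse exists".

525

Run Euclid on (3022, 1393):
3022 = 2·1393 + 236
1393 = 5·236 + 213
236 = 1·213 + 23
213 = 9·23 + 6
23 = 3·6 + 5
6 = 1·5 + 1
5 = 5·1 + 0
gcd = 1, so the inverse exists. Back-substitute:
1 = 6 − 5
1 = −23 + 4·6
1 = 4·213 − 37·23
1 = −37·236 + 41·213
1 = 41·1393 − 242·236
1 = −242·3022 + 525·1393
So 1393·525 ≡ 1 (mod 3022).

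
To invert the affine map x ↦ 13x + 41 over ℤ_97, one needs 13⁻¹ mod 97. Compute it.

15

gcd(97, 13) by repeated division:
97 = 7*13 + 6
13 = 2*6 + 1
6 = 6*1 + 0
gcd = 1, so the inverse exists. Back-substitute:
1 = 13 − 2·6
1 = −2·97 + 15·13
So 13·15 ≡ 1 (mod 97).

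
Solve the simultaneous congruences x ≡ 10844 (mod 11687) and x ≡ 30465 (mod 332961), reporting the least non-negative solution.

Write x = 10844 + 11687·k. Then 11687·k ≡ 30465 − 10844 ≡ 19621 (mod 332961).
Need 11687⁻¹ mod 332961. Extended Euclid on (332961, 11687):
332961 = 28×11687 + 5725
11687 = 2×5725 + 237
5725 = 24×237 + 37
237 = 6×37 + 15
37 = 2×15 + 7
15 = 2×7 + 1
7 = 7×1 + 0
Back-substitute:
1 = 15 − 2·7
1 = −2·37 + 5·15
1 = 5·237 − 32·37
1 = −32·5725 + 773·237
1 = 773·11687 − 1578·5725
1 = −1578·332961 + 44957·11687
11687⁻¹ ≡ 44957 (mod 332961), so k ≡ 44957·19621 ≡ 87608 (mod 332961).
x = 10844 + 11687·87608 = 1023885540.

1023885540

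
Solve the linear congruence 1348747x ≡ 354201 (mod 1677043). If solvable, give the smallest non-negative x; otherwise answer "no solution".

First find gcd(1348747, 1677043):
1677043 = 1·1348747 + 328296
1348747 = 4·328296 + 35563
328296 = 9·35563 + 8229
35563 = 4·8229 + 2647
8229 = 3·2647 + 288
2647 = 9·288 + 55
288 = 5·55 + 13
55 = 4·13 + 3
13 = 4·3 + 1
3 = 3·1 + 0
gcd = 1, so a unique solution mod 1677043 exists.
Back-substitute for the Bézout coefficients:
1 = 13 − 4·3
1 = −4·55 + 17·13
1 = 17·288 − 89·55
1 = −89·2647 + 818·288
1 = 818·8229 − 2543·2647
1 = −2543·35563 + 10990·8229
1 = 10990·328296 − 101453·35563
1 = −101453·1348747 + 416802·328296
1 = 416802·1677043 − 518255·1348747
So 1348747·(-518255) ≡ 1 (mod 1677043), giving 1348747⁻¹ ≡ 1158788.
x ≡ 1348747⁻¹·354201 ≡ 1158788·354201 ≡ 1010482 (mod 1677043).

1010482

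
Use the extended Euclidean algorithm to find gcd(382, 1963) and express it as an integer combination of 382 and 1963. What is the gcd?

1

Apply Euclid's algorithm to 1963 and 382:
1963 = 5*382 + 53
382 = 7*53 + 11
53 = 4*11 + 9
11 = 1*9 + 2
9 = 4*2 + 1
2 = 2*1 + 0
gcd(382, 1963) = 1.
Express as a combination:
1 = 9 − 4·2
1 = −4·11 + 5·9
1 = 5·53 − 24·11
1 = −24·382 + 173·53
1 = 173·1963 − 889·382
So 1 = (173)·1963 + (-889)·382.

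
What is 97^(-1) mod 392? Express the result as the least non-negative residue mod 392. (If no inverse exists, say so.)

97

Apply the Euclidean algorithm to 392 and 97:
392 = 4*97 + 4
97 = 24*4 + 1
4 = 4*1 + 0
Since gcd(97, 392) = 1, back-substitute to write 1 as a combination:
1 = 97 − 24·4
1 = −24·392 + 97·97
So 97·97 ≡ 1 (mod 392).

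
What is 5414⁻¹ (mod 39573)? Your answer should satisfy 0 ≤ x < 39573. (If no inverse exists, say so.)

Run Euclid on (39573, 5414):
39573 = 7*5414 + 1675
5414 = 3*1675 + 389
1675 = 4*389 + 119
389 = 3*119 + 32
119 = 3*32 + 23
32 = 1*23 + 9
23 = 2*9 + 5
9 = 1*5 + 4
5 = 1*4 + 1
4 = 4*1 + 0
gcd = 1, so the inverse exists. Back-substitute:
1 = 5 − 4
1 = −9 + 2·5
1 = 2·23 − 5·9
1 = −5·32 + 7·23
1 = 7·119 − 26·32
1 = −26·389 + 85·119
1 = 85·1675 − 366·389
1 = −366·5414 + 1183·1675
1 = 1183·39573 − 8647·5414
So 5414·(-8647) ≡ 1 (mod 39573), and -8647 ≡ 30926 (mod 39573).

30926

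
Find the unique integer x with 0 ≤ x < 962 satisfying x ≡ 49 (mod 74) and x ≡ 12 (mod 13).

Write x = 49 + 74·k. Then 74·k ≡ 12 − 49 ≡ 2 (mod 13).
Need 74⁻¹ mod 13. Extended Euclid on (13, 9):
13 = 1×9 + 4
9 = 2×4 + 1
4 = 4×1 + 0
Back-substitute:
1 = 9 − 2·4
1 = −2·13 + 3·9
74⁻¹ ≡ 3 (mod 13), so k ≡ 3·2 ≡ 6 (mod 13).
x = 49 + 74·6 = 493.

493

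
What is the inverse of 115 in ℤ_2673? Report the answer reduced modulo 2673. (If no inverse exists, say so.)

Extended Euclidean algorithm:
2673 = 23·115 + 28
115 = 4·28 + 3
28 = 9·3 + 1
3 = 3·1 + 0
Since gcd(115, 2673) = 1, back-substitute to write 1 as a combination:
1 = 28 − 9·3
1 = −9·115 + 37·28
1 = 37·2673 − 860·115
So 115·(-860) ≡ 1 (mod 2673), and -860 ≡ 1813 (mod 2673).

1813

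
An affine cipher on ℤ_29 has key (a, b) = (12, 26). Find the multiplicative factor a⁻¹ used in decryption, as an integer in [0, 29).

Extended Euclidean algorithm:
29 = 2·12 + 5
12 = 2·5 + 2
5 = 2·2 + 1
2 = 2·1 + 0
Since gcd(12, 29) = 1, back-substitute to write 1 as a combination:
1 = 5 − 2·2
1 = −2·12 + 5·5
1 = 5·29 − 12·12
Thus 12·(-12) ≡ 1 (mod 29); reducing, -12 mod 29 = 17.

17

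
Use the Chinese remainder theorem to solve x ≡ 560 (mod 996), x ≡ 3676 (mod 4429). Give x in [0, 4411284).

180836

Write x = 560 + 996·k. Then 996·k ≡ 3676 − 560 ≡ 3116 (mod 4429).
Need 996⁻¹ mod 4429. Extended Euclid on (4429, 996):
4429 = 4*996 + 445
996 = 2*445 + 106
445 = 4*106 + 21
106 = 5*21 + 1
21 = 21*1 + 0
Back-substitute:
1 = 106 − 5·21
1 = −5·445 + 21·106
1 = 21·996 − 47·445
1 = −47·4429 + 209·996
996⁻¹ ≡ 209 (mod 4429), so k ≡ 209·3116 ≡ 181 (mod 4429).
x = 560 + 996·181 = 180836.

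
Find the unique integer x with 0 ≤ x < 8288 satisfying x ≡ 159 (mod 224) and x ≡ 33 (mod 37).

2623

Write x = 159 + 224·k. Then 224·k ≡ 33 − 159 ≡ 22 (mod 37).
Need 224⁻¹ mod 37. Extended Euclid on (37, 2):
37 = 18·2 + 1
2 = 2·1 + 0
Back-substitute:
1 = 37 − 18·2
224⁻¹ ≡ 19 (mod 37), so k ≡ 19·22 ≡ 11 (mod 37).
x = 159 + 224·11 = 2623.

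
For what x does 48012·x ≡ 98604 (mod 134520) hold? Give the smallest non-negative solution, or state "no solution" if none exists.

10817

First find gcd(48012, 134520):
134520 = 2·48012 + 38496
48012 = 1·38496 + 9516
38496 = 4·9516 + 432
9516 = 22·432 + 12
432 = 36·12 + 0
gcd = 12 and 12 | 98604, so solutions exist. Divide through by 12: 4001x ≡ 8217 (mod 11210).
Now find 4001⁻¹ mod 11210:
11210 = 2·4001 + 3208
4001 = 1·3208 + 793
3208 = 4·793 + 36
793 = 22·36 + 1
36 = 36·1 + 0
Back-substitute:
1 = 793 − 22·36
1 = −22·3208 + 89·793
1 = 89·4001 − 111·3208
1 = −111·11210 + 311·4001
So 4001⁻¹ ≡ 311 (mod 11210).
Then x ≡ 311·8217 ≡ 10817 (mod 11210); the smallest non-negative solution is x = 10817.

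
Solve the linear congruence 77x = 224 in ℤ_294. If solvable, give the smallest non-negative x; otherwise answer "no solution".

First find gcd(77, 294):
294 = 3×77 + 63
77 = 1×63 + 14
63 = 4×14 + 7
14 = 2×7 + 0
gcd = 7 and 7 | 224, so solutions exist. Divide through by 7: 11x ≡ 32 (mod 42).
Now find 11⁻¹ mod 42:
42 = 3×11 + 9
11 = 1×9 + 2
9 = 4×2 + 1
2 = 2×1 + 0
Back-substitute:
1 = 9 − 4·2
1 = −4·11 + 5·9
1 = 5·42 − 19·11
So 11·(-19) ≡ 1 (mod 42), i.e. 11⁻¹ ≡ 23.
Then x ≡ 23·32 ≡ 22 (mod 42); the smallest non-negative solution is x = 22.

22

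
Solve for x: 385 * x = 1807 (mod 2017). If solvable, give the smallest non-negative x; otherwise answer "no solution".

1283

First find gcd(385, 2017):
2017 = 5*385 + 92
385 = 4*92 + 17
92 = 5*17 + 7
17 = 2*7 + 3
7 = 2*3 + 1
3 = 3*1 + 0
gcd = 1, so a unique solution mod 2017 exists.
Back-substitute for the Bézout coefficients:
1 = 7 − 2·3
1 = −2·17 + 5·7
1 = 5·92 − 27·17
1 = −27·385 + 113·92
1 = 113·2017 − 592·385
So 385·(-592) ≡ 1 (mod 2017), giving 385⁻¹ ≡ 1425.
x ≡ 385⁻¹·1807 ≡ 1425·1807 ≡ 1283 (mod 2017).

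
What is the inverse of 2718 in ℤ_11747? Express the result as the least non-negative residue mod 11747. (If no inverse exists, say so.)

Apply the Euclidean algorithm to 11747 and 2718:
11747 = 4·2718 + 875
2718 = 3·875 + 93
875 = 9·93 + 38
93 = 2·38 + 17
38 = 2·17 + 4
17 = 4·4 + 1
4 = 4·1 + 0
Since gcd(2718, 11747) = 1, back-substitute to write 1 as a combination:
1 = 17 − 4·4
1 = −4·38 + 9·17
1 = 9·93 − 22·38
1 = −22·875 + 207·93
1 = 207·2718 − 643·875
1 = −643·11747 + 2779·2718
So 2718·2779 ≡ 1 (mod 11747).

2779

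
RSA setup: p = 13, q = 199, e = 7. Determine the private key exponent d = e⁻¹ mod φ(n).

679

φ(n) = (p−1)(q−1) = 12·198 = 2376.
Need d with 7·d ≡ 1 (mod 2376). Apply the extended Euclidean algorithm:
2376 = 339×7 + 3
7 = 2×3 + 1
3 = 3×1 + 0
Back-substitute:
1 = 7 − 2·3
1 = −2·2376 + 679·7
So 7·679 ≡ 1 (mod 2376), hence d = 679.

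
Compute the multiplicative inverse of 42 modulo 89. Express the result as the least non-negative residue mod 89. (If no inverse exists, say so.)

gcd(89, 42) by repeated division:
89 = 2·42 + 5
42 = 8·5 + 2
5 = 2·2 + 1
2 = 2·1 + 0
The gcd is 1. Working backward:
1 = 5 − 2·2
1 = −2·42 + 17·5
1 = 17·89 − 36·42
Thus 42·(-36) ≡ 1 (mod 89); reducing, -36 mod 89 = 53.

53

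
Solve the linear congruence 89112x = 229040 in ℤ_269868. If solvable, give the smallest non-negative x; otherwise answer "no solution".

gcd(89112, 269868):
269868 = 3·89112 + 2532
89112 = 35·2532 + 492
2532 = 5·492 + 72
492 = 6·72 + 60
72 = 1·60 + 12
60 = 5·12 + 0
gcd = 12, but 12 ∤ 229040, so the congruence has no solution.

no solution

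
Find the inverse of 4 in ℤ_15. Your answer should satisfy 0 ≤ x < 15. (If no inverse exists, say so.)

Run Euclid on (15, 4):
15 = 3·4 + 3
4 = 1·3 + 1
3 = 3·1 + 0
Since gcd(4, 15) = 1, back-substitute to write 1 as a combination:
1 = 4 − 3
1 = −15 + 4·4
So 4·4 ≡ 1 (mod 15).

4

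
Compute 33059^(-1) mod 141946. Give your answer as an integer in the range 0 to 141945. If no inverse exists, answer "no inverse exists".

133745

gcd(141946, 33059) by repeated division:
141946 = 4*33059 + 9710
33059 = 3*9710 + 3929
9710 = 2*3929 + 1852
3929 = 2*1852 + 225
1852 = 8*225 + 52
225 = 4*52 + 17
52 = 3*17 + 1
17 = 17*1 + 0
Since gcd(33059, 141946) = 1, back-substitute to write 1 as a combination:
1 = 52 − 3·17
1 = −3·225 + 13·52
1 = 13·1852 − 107·225
1 = −107·3929 + 227·1852
1 = 227·9710 − 561·3929
1 = −561·33059 + 1910·9710
1 = 1910·141946 − 8201·33059
Thus 33059·(-8201) ≡ 1 (mod 141946); reducing, -8201 mod 141946 = 133745.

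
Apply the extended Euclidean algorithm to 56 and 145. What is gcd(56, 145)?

Repeated division:
145 = 2·56 + 33
56 = 1·33 + 23
33 = 1·23 + 10
23 = 2·10 + 3
10 = 3·3 + 1
3 = 3·1 + 0
gcd(56, 145) = 1.
Express as a combination:
1 = 10 − 3·3
1 = −3·23 + 7·10
1 = 7·33 − 10·23
1 = −10·56 + 17·33
1 = 17·145 − 44·56
So 1 = (17)·145 + (-44)·56.

1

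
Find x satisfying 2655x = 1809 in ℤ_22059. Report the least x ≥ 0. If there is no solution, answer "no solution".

First find gcd(2655, 22059):
22059 = 8*2655 + 819
2655 = 3*819 + 198
819 = 4*198 + 27
198 = 7*27 + 9
27 = 3*9 + 0
gcd = 9 and 9 | 1809, so solutions exist. Divide through by 9: 295x ≡ 201 (mod 2451).
Now find 295⁻¹ mod 2451:
2451 = 8×295 + 91
295 = 3×91 + 22
91 = 4×22 + 3
22 = 7×3 + 1
3 = 3×1 + 0
Back-substitute:
1 = 22 − 7·3
1 = −7·91 + 29·22
1 = 29·295 − 94·91
1 = −94·2451 + 781·295
So 295⁻¹ ≡ 781 (mod 2451).
Then x ≡ 781·201 ≡ 117 (mod 2451); the smallest non-negative solution is x = 117.

117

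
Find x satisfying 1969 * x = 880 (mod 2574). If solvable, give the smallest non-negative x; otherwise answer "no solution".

First find gcd(1969, 2574):
2574 = 1*1969 + 605
1969 = 3*605 + 154
605 = 3*154 + 143
154 = 1*143 + 11
143 = 13*11 + 0
gcd = 11 and 11 | 880, so solutions exist. Divide through by 11: 179x ≡ 80 (mod 234).
Now find 179⁻¹ mod 234:
234 = 1×179 + 55
179 = 3×55 + 14
55 = 3×14 + 13
14 = 1×13 + 1
13 = 13×1 + 0
Back-substitute:
1 = 14 − 13
1 = −55 + 4·14
1 = 4·179 − 13·55
1 = −13·234 + 17·179
So 179⁻¹ ≡ 17 (mod 234).
Then x ≡ 17·80 ≡ 190 (mod 234); the smallest non-negative solution is x = 190.

190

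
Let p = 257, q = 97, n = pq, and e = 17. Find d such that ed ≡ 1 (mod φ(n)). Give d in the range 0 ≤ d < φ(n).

4337

φ(n) = (p−1)(q−1) = 256·96 = 24576.
Need d with 17·d ≡ 1 (mod 24576). Apply the extended Euclidean algorithm:
24576 = 1445×17 + 11
17 = 1×11 + 6
11 = 1×6 + 5
6 = 1×5 + 1
5 = 5×1 + 0
Back-substitute:
1 = 6 − 5
1 = −11 + 2·6
1 = 2·17 − 3·11
1 = −3·24576 + 4337·17
So 17·4337 ≡ 1 (mod 24576), hence d = 4337.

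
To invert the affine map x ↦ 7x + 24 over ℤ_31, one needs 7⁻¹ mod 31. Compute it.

Extended Euclidean algorithm:
31 = 4·7 + 3
7 = 2·3 + 1
3 = 3·1 + 0
The gcd is 1. Working backward:
1 = 7 − 2·3
1 = −2·31 + 9·7
So 7·9 ≡ 1 (mod 31).

9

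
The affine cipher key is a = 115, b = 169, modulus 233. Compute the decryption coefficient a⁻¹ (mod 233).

gcd(233, 115) by repeated division:
233 = 2*115 + 3
115 = 38*3 + 1
3 = 3*1 + 0
Since gcd(115, 233) = 1, back-substitute to write 1 as a combination:
1 = 115 − 38·3
1 = −38·233 + 77·115
So 115·77 ≡ 1 (mod 233).

77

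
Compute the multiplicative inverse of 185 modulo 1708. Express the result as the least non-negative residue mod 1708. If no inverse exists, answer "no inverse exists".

397

Extended Euclidean algorithm:
1708 = 9·185 + 43
185 = 4·43 + 13
43 = 3·13 + 4
13 = 3·4 + 1
4 = 4·1 + 0
gcd = 1, so the inverse exists. Back-substitute:
1 = 13 − 3·4
1 = −3·43 + 10·13
1 = 10·185 − 43·43
1 = −43·1708 + 397·185
So 185·397 ≡ 1 (mod 1708).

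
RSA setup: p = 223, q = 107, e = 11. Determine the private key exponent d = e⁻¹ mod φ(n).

φ(n) = (p−1)(q−1) = 222·106 = 23532.
Need d with 11·d ≡ 1 (mod 23532). Apply the extended Euclidean algorithm:
23532 = 2139×11 + 3
11 = 3×3 + 2
3 = 1×2 + 1
2 = 2×1 + 0
Back-substitute:
1 = 3 − 2
1 = −11 + 4·3
1 = 4·23532 − 8557·11
So 11·(-8557) ≡ 1 (mod 23532), hence d ≡ -8557 ≡ 14975 (mod 23532).

14975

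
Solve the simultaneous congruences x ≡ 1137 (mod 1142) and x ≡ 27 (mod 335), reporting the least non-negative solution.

343737

Write x = 1137 + 1142·k. Then 1142·k ≡ 27 − 1137 ≡ 230 (mod 335).
Need 1142⁻¹ mod 335. Extended Euclid on (335, 137):
335 = 2·137 + 61
137 = 2·61 + 15
61 = 4·15 + 1
15 = 15·1 + 0
Back-substitute:
1 = 61 − 4·15
1 = −4·137 + 9·61
1 = 9·335 − 22·137
1142⁻¹ ≡ 313 (mod 335), so k ≡ 313·230 ≡ 300 (mod 335).
x = 1137 + 1142·300 = 343737.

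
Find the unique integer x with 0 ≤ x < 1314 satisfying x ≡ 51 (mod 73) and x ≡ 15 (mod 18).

51

Write x = 51 + 73·k. Then 73·k ≡ 15 − 51 ≡ 0 (mod 18).
Need 73⁻¹ mod 18. Extended Euclid on (18, 1):
18 = 18×1 + 0
73⁻¹ ≡ 1 (mod 18), so k ≡ 1·0 ≡ 0 (mod 18).
x = 51 + 73·0 = 51.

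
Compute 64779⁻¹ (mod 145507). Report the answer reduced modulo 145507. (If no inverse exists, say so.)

63206

Extended Euclidean algorithm:
145507 = 2×64779 + 15949
64779 = 4×15949 + 983
15949 = 16×983 + 221
983 = 4×221 + 99
221 = 2×99 + 23
99 = 4×23 + 7
23 = 3×7 + 2
7 = 3×2 + 1
2 = 2×1 + 0
Since gcd(64779, 145507) = 1, back-substitute to write 1 as a combination:
1 = 7 − 3·2
1 = −3·23 + 10·7
1 = 10·99 − 43·23
1 = −43·221 + 96·99
1 = 96·983 − 427·221
1 = −427·15949 + 6928·983
1 = 6928·64779 − 28139·15949
1 = −28139·145507 + 63206·64779
So 64779·63206 ≡ 1 (mod 145507).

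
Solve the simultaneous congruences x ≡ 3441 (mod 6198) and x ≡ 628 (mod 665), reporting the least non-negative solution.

1856643

Write x = 3441 + 6198·k. Then 6198·k ≡ 628 − 3441 ≡ 512 (mod 665).
Need 6198⁻¹ mod 665. Extended Euclid on (665, 213):
665 = 3×213 + 26
213 = 8×26 + 5
26 = 5×5 + 1
5 = 5×1 + 0
Back-substitute:
1 = 26 − 5·5
1 = −5·213 + 41·26
1 = 41·665 − 128·213
6198⁻¹ ≡ 537 (mod 665), so k ≡ 537·512 ≡ 299 (mod 665).
x = 3441 + 6198·299 = 1856643.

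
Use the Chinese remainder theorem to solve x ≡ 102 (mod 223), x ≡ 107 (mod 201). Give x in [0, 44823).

26639

Write x = 102 + 223·k. Then 223·k ≡ 107 − 102 ≡ 5 (mod 201).
Need 223⁻¹ mod 201. Extended Euclid on (201, 22):
201 = 9·22 + 3
22 = 7·3 + 1
3 = 3·1 + 0
Back-substitute:
1 = 22 − 7·3
1 = −7·201 + 64·22
223⁻¹ ≡ 64 (mod 201), so k ≡ 64·5 ≡ 119 (mod 201).
x = 102 + 223·119 = 26639.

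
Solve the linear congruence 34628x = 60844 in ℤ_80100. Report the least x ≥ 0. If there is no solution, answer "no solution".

4598

First find gcd(34628, 80100):
80100 = 2*34628 + 10844
34628 = 3*10844 + 2096
10844 = 5*2096 + 364
2096 = 5*364 + 276
364 = 1*276 + 88
276 = 3*88 + 12
88 = 7*12 + 4
12 = 3*4 + 0
gcd = 4 and 4 | 60844, so solutions exist. Divide through by 4: 8657x ≡ 15211 (mod 20025).
Now find 8657⁻¹ mod 20025:
20025 = 2*8657 + 2711
8657 = 3*2711 + 524
2711 = 5*524 + 91
524 = 5*91 + 69
91 = 1*69 + 22
69 = 3*22 + 3
22 = 7*3 + 1
3 = 3*1 + 0
Back-substitute:
1 = 22 − 7·3
1 = −7·69 + 22·22
1 = 22·91 − 29·69
1 = −29·524 + 167·91
1 = 167·2711 − 864·524
1 = −864·8657 + 2759·2711
1 = 2759·20025 − 6382·8657
So 8657·(-6382) ≡ 1 (mod 20025), i.e. 8657⁻¹ ≡ 13643.
Then x ≡ 13643·15211 ≡ 4598 (mod 20025); the smallest non-negative solution is x = 4598.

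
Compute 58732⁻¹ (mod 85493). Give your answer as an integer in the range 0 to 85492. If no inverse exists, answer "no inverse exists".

35592

Apply the Euclidean algorithm to 85493 and 58732:
85493 = 1*58732 + 26761
58732 = 2*26761 + 5210
26761 = 5*5210 + 711
5210 = 7*711 + 233
711 = 3*233 + 12
233 = 19*12 + 5
12 = 2*5 + 2
5 = 2*2 + 1
2 = 2*1 + 0
Since gcd(58732, 85493) = 1, back-substitute to write 1 as a combination:
1 = 5 − 2·2
1 = −2·12 + 5·5
1 = 5·233 − 97·12
1 = −97·711 + 296·233
1 = 296·5210 − 2169·711
1 = −2169·26761 + 11141·5210
1 = 11141·58732 − 24451·26761
1 = −24451·85493 + 35592·58732
So 58732·35592 ≡ 1 (mod 85493).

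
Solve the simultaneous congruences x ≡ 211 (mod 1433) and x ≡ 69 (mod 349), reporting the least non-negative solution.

427245

Write x = 211 + 1433·k. Then 1433·k ≡ 69 − 211 ≡ 207 (mod 349).
Need 1433⁻¹ mod 349. Extended Euclid on (349, 37):
349 = 9·37 + 16
37 = 2·16 + 5
16 = 3·5 + 1
5 = 5·1 + 0
Back-substitute:
1 = 16 − 3·5
1 = −3·37 + 7·16
1 = 7·349 − 66·37
1433⁻¹ ≡ 283 (mod 349), so k ≡ 283·207 ≡ 298 (mod 349).
x = 211 + 1433·298 = 427245.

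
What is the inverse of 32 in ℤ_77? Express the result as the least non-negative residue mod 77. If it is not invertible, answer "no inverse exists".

65

Run Euclid on (77, 32):
77 = 2·32 + 13
32 = 2·13 + 6
13 = 2·6 + 1
6 = 6·1 + 0
Since gcd(32, 77) = 1, back-substitute to write 1 as a combination:
1 = 13 − 2·6
1 = −2·32 + 5·13
1 = 5·77 − 12·32
Hence 32⁻¹ ≡ -12 ≡ 65 (mod 77).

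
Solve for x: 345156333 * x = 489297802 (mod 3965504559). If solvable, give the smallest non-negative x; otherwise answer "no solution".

no solution

gcd(345156333, 3965504559):
3965504559 = 11×345156333 + 168784896
345156333 = 2×168784896 + 7586541
168784896 = 22×7586541 + 1880994
7586541 = 4×1880994 + 62565
1880994 = 30×62565 + 4044
62565 = 15×4044 + 1905
4044 = 2×1905 + 234
1905 = 8×234 + 33
234 = 7×33 + 3
33 = 11×3 + 0
gcd = 3, but 3 ∤ 489297802, so the congruence has no solution.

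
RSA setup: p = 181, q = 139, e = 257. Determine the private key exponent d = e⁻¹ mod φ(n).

2513

φ(n) = (p−1)(q−1) = 180·138 = 24840.
Need d with 257·d ≡ 1 (mod 24840). Apply the extended Euclidean algorithm:
24840 = 96·257 + 168
257 = 1·168 + 89
168 = 1·89 + 79
89 = 1·79 + 10
79 = 7·10 + 9
10 = 1·9 + 1
9 = 9·1 + 0
Back-substitute:
1 = 10 − 9
1 = −79 + 8·10
1 = 8·89 − 9·79
1 = −9·168 + 17·89
1 = 17·257 − 26·168
1 = −26·24840 + 2513·257
So 257·2513 ≡ 1 (mod 24840), hence d = 2513.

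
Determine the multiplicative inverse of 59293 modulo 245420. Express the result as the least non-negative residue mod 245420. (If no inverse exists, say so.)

Apply the Euclidean algorithm to 245420 and 59293:
245420 = 4·59293 + 8248
59293 = 7·8248 + 1557
8248 = 5·1557 + 463
1557 = 3·463 + 168
463 = 2·168 + 127
168 = 1·127 + 41
127 = 3·41 + 4
41 = 10·4 + 1
4 = 4·1 + 0
gcd = 1, so the inverse exists. Back-substitute:
1 = 41 − 10·4
1 = −10·127 + 31·41
1 = 31·168 − 41·127
1 = −41·463 + 113·168
1 = 113·1557 − 380·463
1 = −380·8248 + 2013·1557
1 = 2013·59293 − 14471·8248
1 = −14471·245420 + 59897·59293
So 59293·59897 ≡ 1 (mod 245420).

59897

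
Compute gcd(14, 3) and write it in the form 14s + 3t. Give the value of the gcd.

1

Apply Euclid's algorithm to 14 and 3:
14 = 4×3 + 2
3 = 1×2 + 1
2 = 2×1 + 0
gcd(14, 3) = 1.
Back-substituting:
1 = 3 − 2
1 = −14 + 5·3
So 1 = (-1)·14 + (5)·3.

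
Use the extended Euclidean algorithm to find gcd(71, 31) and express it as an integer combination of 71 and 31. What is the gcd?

1

Repeated division:
71 = 2*31 + 9
31 = 3*9 + 4
9 = 2*4 + 1
4 = 4*1 + 0
gcd(71, 31) = 1.
Back-substituting:
1 = 9 − 2·4
1 = −2·31 + 7·9
1 = 7·71 − 16·31
So 1 = (7)·71 + (-16)·31.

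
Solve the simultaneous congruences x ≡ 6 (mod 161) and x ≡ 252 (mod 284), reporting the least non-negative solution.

Write x = 6 + 161·k. Then 161·k ≡ 252 − 6 ≡ 246 (mod 284).
Need 161⁻¹ mod 284. Extended Euclid on (284, 161):
284 = 1*161 + 123
161 = 1*123 + 38
123 = 3*38 + 9
38 = 4*9 + 2
9 = 4*2 + 1
2 = 2*1 + 0
Back-substitute:
1 = 9 − 4·2
1 = −4·38 + 17·9
1 = 17·123 − 55·38
1 = −55·161 + 72·123
1 = 72·284 − 127·161
161⁻¹ ≡ 157 (mod 284), so k ≡ 157·246 ≡ 282 (mod 284).
x = 6 + 161·282 = 45408.

45408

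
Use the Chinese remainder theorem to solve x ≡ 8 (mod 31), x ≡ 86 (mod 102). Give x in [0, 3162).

1310

Write x = 8 + 31·k. Then 31·k ≡ 86 − 8 ≡ 78 (mod 102).
Need 31⁻¹ mod 102. Extended Euclid on (102, 31):
102 = 3×31 + 9
31 = 3×9 + 4
9 = 2×4 + 1
4 = 4×1 + 0
Back-substitute:
1 = 9 − 2·4
1 = −2·31 + 7·9
1 = 7·102 − 23·31
31⁻¹ ≡ 79 (mod 102), so k ≡ 79·78 ≡ 42 (mod 102).
x = 8 + 31·42 = 1310.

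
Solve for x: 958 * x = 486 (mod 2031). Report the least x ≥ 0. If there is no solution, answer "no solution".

First find gcd(958, 2031):
2031 = 2*958 + 115
958 = 8*115 + 38
115 = 3*38 + 1
38 = 38*1 + 0
gcd = 1, so a unique solution mod 2031 exists.
Back-substitute for the Bézout coefficients:
1 = 115 − 3·38
1 = −3·958 + 25·115
1 = 25·2031 − 53·958
So 958·(-53) ≡ 1 (mod 2031), giving 958⁻¹ ≡ 1978.
x ≡ 958⁻¹·486 ≡ 1978·486 ≡ 645 (mod 2031).

645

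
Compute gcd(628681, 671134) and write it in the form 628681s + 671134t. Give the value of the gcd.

1

Repeated division:
671134 = 1·628681 + 42453
628681 = 14·42453 + 34339
42453 = 1·34339 + 8114
34339 = 4·8114 + 1883
8114 = 4·1883 + 582
1883 = 3·582 + 137
582 = 4·137 + 34
137 = 4·34 + 1
34 = 34·1 + 0
gcd(628681, 671134) = 1.
Express as a combination:
1 = 137 − 4·34
1 = −4·582 + 17·137
1 = 17·1883 − 55·582
1 = −55·8114 + 237·1883
1 = 237·34339 − 1003·8114
1 = −1003·42453 + 1240·34339
1 = 1240·628681 − 18363·42453
1 = −18363·671134 + 19603·628681
So 1 = (-18363)·671134 + (19603)·628681.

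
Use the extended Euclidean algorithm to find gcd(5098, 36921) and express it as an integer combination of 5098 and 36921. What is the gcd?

1

Euclidean algorithm:
36921 = 7×5098 + 1235
5098 = 4×1235 + 158
1235 = 7×158 + 129
158 = 1×129 + 29
129 = 4×29 + 13
29 = 2×13 + 3
13 = 4×3 + 1
3 = 3×1 + 0
gcd(5098, 36921) = 1.
Back-substituting:
1 = 13 − 4·3
1 = −4·29 + 9·13
1 = 9·129 − 40·29
1 = −40·158 + 49·129
1 = 49·1235 − 383·158
1 = −383·5098 + 1581·1235
1 = 1581·36921 − 11450·5098
So 1 = (1581)·36921 + (-11450)·5098.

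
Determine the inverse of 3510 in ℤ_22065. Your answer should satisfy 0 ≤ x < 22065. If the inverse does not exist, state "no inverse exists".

no inverse exists

Euclidean algorithm on 22065, 3510:
22065 = 6·3510 + 1005
3510 = 3·1005 + 495
1005 = 2·495 + 15
495 = 33·15 + 0
The gcd is 15, not 1, hence no inverse exists.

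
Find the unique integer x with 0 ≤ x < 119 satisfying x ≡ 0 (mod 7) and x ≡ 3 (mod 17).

105

Write x = 0 + 7·k. Then 7·k ≡ 3 − 0 ≡ 3 (mod 17).
Need 7⁻¹ mod 17. Extended Euclid on (17, 7):
17 = 2*7 + 3
7 = 2*3 + 1
3 = 3*1 + 0
Back-substitute:
1 = 7 − 2·3
1 = −2·17 + 5·7
7⁻¹ ≡ 5 (mod 17), so k ≡ 5·3 ≡ 15 (mod 17).
x = 0 + 7·15 = 105.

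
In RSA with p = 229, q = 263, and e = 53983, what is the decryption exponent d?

11671

φ(n) = (p−1)(q−1) = 228·262 = 59736.
Need d with 53983·d ≡ 1 (mod 59736). Apply the extended Euclidean algorithm:
59736 = 1×53983 + 5753
53983 = 9×5753 + 2206
5753 = 2×2206 + 1341
2206 = 1×1341 + 865
1341 = 1×865 + 476
865 = 1×476 + 389
476 = 1×389 + 87
389 = 4×87 + 41
87 = 2×41 + 5
41 = 8×5 + 1
5 = 5×1 + 0
Back-substitute:
1 = 41 − 8·5
1 = −8·87 + 17·41
1 = 17·389 − 76·87
1 = −76·476 + 93·389
1 = 93·865 − 169·476
1 = −169·1341 + 262·865
1 = 262·2206 − 431·1341
1 = −431·5753 + 1124·2206
1 = 1124·53983 − 10547·5753
1 = −10547·59736 + 11671·53983
So 53983·11671 ≡ 1 (mod 59736), hence d = 11671.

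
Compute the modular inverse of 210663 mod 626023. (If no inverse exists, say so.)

189192

Run Euclid on (626023, 210663):
626023 = 2·210663 + 204697
210663 = 1·204697 + 5966
204697 = 34·5966 + 1853
5966 = 3·1853 + 407
1853 = 4·407 + 225
407 = 1·225 + 182
225 = 1·182 + 43
182 = 4·43 + 10
43 = 4·10 + 3
10 = 3·3 + 1
3 = 3·1 + 0
Since gcd(210663, 626023) = 1, back-substitute to write 1 as a combination:
1 = 10 − 3·3
1 = −3·43 + 13·10
1 = 13·182 − 55·43
1 = −55·225 + 68·182
1 = 68·407 − 123·225
1 = −123·1853 + 560·407
1 = 560·5966 − 1803·1853
1 = −1803·204697 + 61862·5966
1 = 61862·210663 − 63665·204697
1 = −63665·626023 + 189192·210663
So 210663·189192 ≡ 1 (mod 626023).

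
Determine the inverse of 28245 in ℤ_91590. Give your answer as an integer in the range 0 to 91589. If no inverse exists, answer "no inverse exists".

no inverse exists

Euclidean algorithm on 91590, 28245:
91590 = 3·28245 + 6855
28245 = 4·6855 + 825
6855 = 8·825 + 255
825 = 3·255 + 60
255 = 4·60 + 15
60 = 4·15 + 0
gcd(28245, 91590) = 15 ≠ 1, so 28245 has no multiplicative inverse modulo 91590.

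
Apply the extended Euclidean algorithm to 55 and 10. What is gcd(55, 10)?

Repeated division:
55 = 5*10 + 5
10 = 2*5 + 0
gcd(55, 10) = 5.
Express as a combination:
5 = 55 − 5·10
So 5 = (1)·55 + (-5)·10.

5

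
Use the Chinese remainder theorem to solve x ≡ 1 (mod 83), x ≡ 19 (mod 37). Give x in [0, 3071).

167

Write x = 1 + 83·k. Then 83·k ≡ 19 − 1 ≡ 18 (mod 37).
Need 83⁻¹ mod 37. Extended Euclid on (37, 9):
37 = 4×9 + 1
9 = 9×1 + 0
Back-substitute:
1 = 37 − 4·9
83⁻¹ ≡ 33 (mod 37), so k ≡ 33·18 ≡ 2 (mod 37).
x = 1 + 83·2 = 167.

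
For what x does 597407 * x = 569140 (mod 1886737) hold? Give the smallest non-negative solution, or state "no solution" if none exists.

1422241

First find gcd(597407, 1886737):
1886737 = 3×597407 + 94516
597407 = 6×94516 + 30311
94516 = 3×30311 + 3583
30311 = 8×3583 + 1647
3583 = 2×1647 + 289
1647 = 5×289 + 202
289 = 1×202 + 87
202 = 2×87 + 28
87 = 3×28 + 3
28 = 9×3 + 1
3 = 3×1 + 0
gcd = 1, so a unique solution mod 1886737 exists.
Back-substitute for the Bézout coefficients:
1 = 28 − 9·3
1 = −9·87 + 28·28
1 = 28·202 − 65·87
1 = −65·289 + 93·202
1 = 93·1647 − 530·289
1 = −530·3583 + 1153·1647
1 = 1153·30311 − 9754·3583
1 = −9754·94516 + 30415·30311
1 = 30415·597407 − 192244·94516
1 = −192244·1886737 + 607147·597407
So 597407·(607147) ≡ 1 (mod 1886737), giving 597407⁻¹ ≡ 607147.
x ≡ 597407⁻¹·569140 ≡ 607147·569140 ≡ 1422241 (mod 1886737).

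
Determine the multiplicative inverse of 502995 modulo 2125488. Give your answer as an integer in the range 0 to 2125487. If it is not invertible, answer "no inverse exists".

Compute gcd(502995, 2125488):
2125488 = 4*502995 + 113508
502995 = 4*113508 + 48963
113508 = 2*48963 + 15582
48963 = 3*15582 + 2217
15582 = 7*2217 + 63
2217 = 35*63 + 12
63 = 5*12 + 3
12 = 4*3 + 0
gcd(502995, 2125488) = 3 ≠ 1, so 502995 has no multiplicative inverse modulo 2125488.

no inverse exists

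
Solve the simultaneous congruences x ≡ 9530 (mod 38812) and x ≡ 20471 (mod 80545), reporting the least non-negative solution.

2845433686

Write x = 9530 + 38812·k. Then 38812·k ≡ 20471 − 9530 ≡ 10941 (mod 80545).
Need 38812⁻¹ mod 80545. Extended Euclid on (80545, 38812):
80545 = 2·38812 + 2921
38812 = 13·2921 + 839
2921 = 3·839 + 404
839 = 2·404 + 31
404 = 13·31 + 1
31 = 31·1 + 0
Back-substitute:
1 = 404 − 13·31
1 = −13·839 + 27·404
1 = 27·2921 − 94·839
1 = −94·38812 + 1249·2921
1 = 1249·80545 − 2592·38812
38812⁻¹ ≡ 77953 (mod 80545), so k ≡ 77953·10941 ≡ 73313 (mod 80545).
x = 9530 + 38812·73313 = 2845433686.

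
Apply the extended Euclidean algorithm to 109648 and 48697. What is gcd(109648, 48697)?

11

Euclidean algorithm:
109648 = 2×48697 + 12254
48697 = 3×12254 + 11935
12254 = 1×11935 + 319
11935 = 37×319 + 132
319 = 2×132 + 55
132 = 2×55 + 22
55 = 2×22 + 11
22 = 2×11 + 0
gcd(109648, 48697) = 11.
Back-substituting:
11 = 55 − 2·22
11 = −2·132 + 5·55
11 = 5·319 − 12·132
11 = −12·11935 + 449·319
11 = 449·12254 − 461·11935
11 = −461·48697 + 1832·12254
11 = 1832·109648 − 4125·48697
So 11 = (1832)·109648 + (-4125)·48697.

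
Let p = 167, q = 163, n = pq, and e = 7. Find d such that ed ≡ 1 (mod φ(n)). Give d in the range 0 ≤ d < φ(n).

15367

φ(n) = (p−1)(q−1) = 166·162 = 26892.
Need d with 7·d ≡ 1 (mod 26892). Apply the extended Euclidean algorithm:
26892 = 3841*7 + 5
7 = 1*5 + 2
5 = 2*2 + 1
2 = 2*1 + 0
Back-substitute:
1 = 5 − 2·2
1 = −2·7 + 3·5
1 = 3·26892 − 11525·7
So 7·(-11525) ≡ 1 (mod 26892), hence d ≡ -11525 ≡ 15367 (mod 26892).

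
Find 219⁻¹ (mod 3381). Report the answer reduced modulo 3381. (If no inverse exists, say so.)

Compute gcd(219, 3381):
3381 = 15×219 + 96
219 = 2×96 + 27
96 = 3×27 + 15
27 = 1×15 + 12
15 = 1×12 + 3
12 = 4×3 + 0
Since gcd = 3 > 1, 219 is not a unit mod 3381.

no inverse exists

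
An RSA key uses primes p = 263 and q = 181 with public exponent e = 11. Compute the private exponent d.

φ(n) = (p−1)(q−1) = 262·180 = 47160.
Need d with 11·d ≡ 1 (mod 47160). Apply the extended Euclidean algorithm:
47160 = 4287·11 + 3
11 = 3·3 + 2
3 = 1·2 + 1
2 = 2·1 + 0
Back-substitute:
1 = 3 − 2
1 = −11 + 4·3
1 = 4·47160 − 17149·11
So 11·(-17149) ≡ 1 (mod 47160), hence d ≡ -17149 ≡ 30011 (mod 47160).

30011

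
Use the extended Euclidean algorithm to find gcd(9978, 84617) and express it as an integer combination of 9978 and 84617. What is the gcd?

1

Repeated division:
84617 = 8·9978 + 4793
9978 = 2·4793 + 392
4793 = 12·392 + 89
392 = 4·89 + 36
89 = 2·36 + 17
36 = 2·17 + 2
17 = 8·2 + 1
2 = 2·1 + 0
gcd(9978, 84617) = 1.
Express as a combination:
1 = 17 − 8·2
1 = −8·36 + 17·17
1 = 17·89 − 42·36
1 = −42·392 + 185·89
1 = 185·4793 − 2262·392
1 = −2262·9978 + 4709·4793
1 = 4709·84617 − 39934·9978
So 1 = (4709)·84617 + (-39934)·9978.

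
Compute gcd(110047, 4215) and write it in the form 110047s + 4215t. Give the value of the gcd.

1

Repeated division:
110047 = 26*4215 + 457
4215 = 9*457 + 102
457 = 4*102 + 49
102 = 2*49 + 4
49 = 12*4 + 1
4 = 4*1 + 0
gcd(110047, 4215) = 1.
Back-substituting:
1 = 49 − 12·4
1 = −12·102 + 25·49
1 = 25·457 − 112·102
1 = −112·4215 + 1033·457
1 = 1033·110047 − 26970·4215
So 1 = (1033)·110047 + (-26970)·4215.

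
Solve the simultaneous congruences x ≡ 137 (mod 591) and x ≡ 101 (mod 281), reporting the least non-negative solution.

Write x = 137 + 591·k. Then 591·k ≡ 101 − 137 ≡ 245 (mod 281).
Need 591⁻¹ mod 281. Extended Euclid on (281, 29):
281 = 9·29 + 20
29 = 1·20 + 9
20 = 2·9 + 2
9 = 4·2 + 1
2 = 2·1 + 0
Back-substitute:
1 = 9 − 4·2
1 = −4·20 + 9·9
1 = 9·29 − 13·20
1 = −13·281 + 126·29
591⁻¹ ≡ 126 (mod 281), so k ≡ 126·245 ≡ 241 (mod 281).
x = 137 + 591·241 = 142568.

142568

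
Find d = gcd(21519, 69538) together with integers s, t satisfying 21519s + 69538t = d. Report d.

Euclidean algorithm:
69538 = 3·21519 + 4981
21519 = 4·4981 + 1595
4981 = 3·1595 + 196
1595 = 8·196 + 27
196 = 7·27 + 7
27 = 3·7 + 6
7 = 1·6 + 1
6 = 6·1 + 0
gcd(21519, 69538) = 1.
Working backward:
1 = 7 − 6
1 = −27 + 4·7
1 = 4·196 − 29·27
1 = −29·1595 + 236·196
1 = 236·4981 − 737·1595
1 = −737·21519 + 3184·4981
1 = 3184·69538 − 10289·21519
So 1 = (3184)·69538 + (-10289)·21519.

1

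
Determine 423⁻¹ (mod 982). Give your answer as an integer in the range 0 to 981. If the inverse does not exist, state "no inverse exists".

Extended Euclidean algorithm:
982 = 2×423 + 136
423 = 3×136 + 15
136 = 9×15 + 1
15 = 15×1 + 0
gcd = 1, so the inverse exists. Back-substitute:
1 = 136 − 9·15
1 = −9·423 + 28·136
1 = 28·982 − 65·423
Hence 423⁻¹ ≡ -65 ≡ 917 (mod 982).

917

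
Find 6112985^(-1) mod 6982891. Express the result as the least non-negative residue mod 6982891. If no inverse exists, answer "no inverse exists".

gcd(6982891, 6112985) by repeated division:
6982891 = 1*6112985 + 869906
6112985 = 7*869906 + 23643
869906 = 36*23643 + 18758
23643 = 1*18758 + 4885
18758 = 3*4885 + 4103
4885 = 1*4103 + 782
4103 = 5*782 + 193
782 = 4*193 + 10
193 = 19*10 + 3
10 = 3*3 + 1
3 = 3*1 + 0
Since gcd(6112985, 6982891) = 1, back-substitute to write 1 as a combination:
1 = 10 − 3·3
1 = −3·193 + 58·10
1 = 58·782 − 235·193
1 = −235·4103 + 1233·782
1 = 1233·4885 − 1468·4103
1 = −1468·18758 + 5637·4885
1 = 5637·23643 − 7105·18758
1 = −7105·869906 + 261417·23643
1 = 261417·6112985 − 1837024·869906
1 = −1837024·6982891 + 2098441·6112985
So 6112985·2098441 ≡ 1 (mod 6982891).

2098441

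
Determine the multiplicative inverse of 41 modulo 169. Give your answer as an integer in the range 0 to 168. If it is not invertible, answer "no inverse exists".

Extended Euclidean algorithm:
169 = 4·41 + 5
41 = 8·5 + 1
5 = 5·1 + 0
gcd = 1, so the inverse exists. Back-substitute:
1 = 41 − 8·5
1 = −8·169 + 33·41
So 41·33 ≡ 1 (mod 169).

33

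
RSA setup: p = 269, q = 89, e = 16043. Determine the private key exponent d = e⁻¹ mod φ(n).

12835

φ(n) = (p−1)(q−1) = 268·88 = 23584.
Need d with 16043·d ≡ 1 (mod 23584). Apply the extended Euclidean algorithm:
23584 = 1*16043 + 7541
16043 = 2*7541 + 961
7541 = 7*961 + 814
961 = 1*814 + 147
814 = 5*147 + 79
147 = 1*79 + 68
79 = 1*68 + 11
68 = 6*11 + 2
11 = 5*2 + 1
2 = 2*1 + 0
Back-substitute:
1 = 11 − 5·2
1 = −5·68 + 31·11
1 = 31·79 − 36·68
1 = −36·147 + 67·79
1 = 67·814 − 371·147
1 = −371·961 + 438·814
1 = 438·7541 − 3437·961
1 = −3437·16043 + 7312·7541
1 = 7312·23584 − 10749·16043
So 16043·(-10749) ≡ 1 (mod 23584), hence d ≡ -10749 ≡ 12835 (mod 23584).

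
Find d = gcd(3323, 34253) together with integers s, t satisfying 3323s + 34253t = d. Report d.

1

Repeated division:
34253 = 10*3323 + 1023
3323 = 3*1023 + 254
1023 = 4*254 + 7
254 = 36*7 + 2
7 = 3*2 + 1
2 = 2*1 + 0
gcd(3323, 34253) = 1.
Working backward:
1 = 7 − 3·2
1 = −3·254 + 109·7
1 = 109·1023 − 439·254
1 = −439·3323 + 1426·1023
1 = 1426·34253 − 14699·3323
So 1 = (1426)·34253 + (-14699)·3323.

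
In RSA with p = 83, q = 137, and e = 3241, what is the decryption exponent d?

3465

φ(n) = (p−1)(q−1) = 82·136 = 11152.
Need d with 3241·d ≡ 1 (mod 11152). Apply the extended Euclidean algorithm:
11152 = 3×3241 + 1429
3241 = 2×1429 + 383
1429 = 3×383 + 280
383 = 1×280 + 103
280 = 2×103 + 74
103 = 1×74 + 29
74 = 2×29 + 16
29 = 1×16 + 13
16 = 1×13 + 3
13 = 4×3 + 1
3 = 3×1 + 0
Back-substitute:
1 = 13 − 4·3
1 = −4·16 + 5·13
1 = 5·29 − 9·16
1 = −9·74 + 23·29
1 = 23·103 − 32·74
1 = −32·280 + 87·103
1 = 87·383 − 119·280
1 = −119·1429 + 444·383
1 = 444·3241 − 1007·1429
1 = −1007·11152 + 3465·3241
So 3241·3465 ≡ 1 (mod 11152), hence d = 3465.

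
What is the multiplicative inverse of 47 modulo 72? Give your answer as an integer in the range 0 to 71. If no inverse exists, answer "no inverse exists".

23

Apply the Euclidean algorithm to 72 and 47:
72 = 1*47 + 25
47 = 1*25 + 22
25 = 1*22 + 3
22 = 7*3 + 1
3 = 3*1 + 0
The gcd is 1. Working backward:
1 = 22 − 7·3
1 = −7·25 + 8·22
1 = 8·47 − 15·25
1 = −15·72 + 23·47
So 47·23 ≡ 1 (mod 72).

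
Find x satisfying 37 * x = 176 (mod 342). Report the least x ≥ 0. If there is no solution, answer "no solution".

14

First find gcd(37, 342):
342 = 9×37 + 9
37 = 4×9 + 1
9 = 9×1 + 0
gcd = 1, so a unique solution mod 342 exists.
Back-substitute for the Bézout coefficients:
1 = 37 − 4·9
1 = −4·342 + 37·37
So 37·(37) ≡ 1 (mod 342), giving 37⁻¹ ≡ 37.
x ≡ 37⁻¹·176 ≡ 37·176 ≡ 14 (mod 342).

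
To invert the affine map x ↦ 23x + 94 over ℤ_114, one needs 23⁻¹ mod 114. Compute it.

gcd(114, 23) by repeated division:
114 = 4×23 + 22
23 = 1×22 + 1
22 = 22×1 + 0
Since gcd(23, 114) = 1, back-substitute to write 1 as a combination:
1 = 23 − 22
1 = −114 + 5·23
So 23·5 ≡ 1 (mod 114).

5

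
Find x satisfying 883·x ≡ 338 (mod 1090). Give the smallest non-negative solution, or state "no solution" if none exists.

First find gcd(883, 1090):
1090 = 1×883 + 207
883 = 4×207 + 55
207 = 3×55 + 42
55 = 1×42 + 13
42 = 3×13 + 3
13 = 4×3 + 1
3 = 3×1 + 0
gcd = 1, so a unique solution mod 1090 exists.
Back-substitute for the Bézout coefficients:
1 = 13 − 4·3
1 = −4·42 + 13·13
1 = 13·55 − 17·42
1 = −17·207 + 64·55
1 = 64·883 − 273·207
1 = −273·1090 + 337·883
So 883·(337) ≡ 1 (mod 1090), giving 883⁻¹ ≡ 337.
x ≡ 883⁻¹·338 ≡ 337·338 ≡ 546 (mod 1090).

546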